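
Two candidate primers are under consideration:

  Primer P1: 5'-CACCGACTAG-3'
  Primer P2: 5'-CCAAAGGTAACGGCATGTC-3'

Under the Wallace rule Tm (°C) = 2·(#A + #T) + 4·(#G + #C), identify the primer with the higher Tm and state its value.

Primer P2, 58°C

Primer P1: A+T=4, G+C=6 → Tm = 2(4)+4(6) = 32°C
Primer P2: A+T=9, G+C=10 → Tm = 2(9)+4(10) = 58°C
32°C vs 58°C → primer P2 is higher.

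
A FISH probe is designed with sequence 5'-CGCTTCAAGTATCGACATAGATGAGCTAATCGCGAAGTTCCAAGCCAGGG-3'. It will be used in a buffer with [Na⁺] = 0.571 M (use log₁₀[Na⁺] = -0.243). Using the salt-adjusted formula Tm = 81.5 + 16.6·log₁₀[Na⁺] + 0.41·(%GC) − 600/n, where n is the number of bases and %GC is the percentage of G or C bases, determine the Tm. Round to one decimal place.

Length n = 50. Base counts: G=13, T=10, A=15, C=12
G+C = 25, so %GC = 25/50 × 100 = 50%
Salt term: 16.6 × (-0.243) = -4.034
GC term: 0.41 × 50 = 20.5; length term: −600/50 = −12
Tm = 81.5 + (-4.034) + 20.5 − 12 = 85.966 → 86.0°C

86.0°C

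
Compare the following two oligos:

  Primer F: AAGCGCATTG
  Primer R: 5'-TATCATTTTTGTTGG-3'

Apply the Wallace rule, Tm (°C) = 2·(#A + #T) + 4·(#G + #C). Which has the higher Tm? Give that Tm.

Primer F: A+T=5, G+C=5 → Tm = 2(5)+4(5) = 30°C
Primer R: A+T=11, G+C=4 → Tm = 2(11)+4(4) = 38°C
30°C vs 38°C → primer R is higher.

Primer R, 38°C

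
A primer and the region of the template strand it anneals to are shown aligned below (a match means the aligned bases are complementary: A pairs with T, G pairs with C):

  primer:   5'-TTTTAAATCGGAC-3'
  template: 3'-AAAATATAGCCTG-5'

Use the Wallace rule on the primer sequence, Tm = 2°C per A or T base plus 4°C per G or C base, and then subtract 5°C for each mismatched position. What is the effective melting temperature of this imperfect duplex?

Primer base counts: A=4, T=5, G=2, C=2 → A+T=9, G+C=4
Perfect-match Tm = 2(9) + 4(4) = 18 + 16 = 34°C
Mismatches (positions where the bases are not complementary): 1 (at position 6)
Effective Tm = 34 − 1×5 = 34 − 5 = 29°C

29°C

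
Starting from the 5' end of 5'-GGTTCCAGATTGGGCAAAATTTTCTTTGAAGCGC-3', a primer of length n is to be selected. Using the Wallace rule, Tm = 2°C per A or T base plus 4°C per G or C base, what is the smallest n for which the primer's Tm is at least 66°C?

First 23 bases: GGTTCCAGATTGGGCAAAATTTT → Tm = 64°C (< 66°C)
First 24 bases: GGTTCCAGATTGGGCAAAATTTTC → Tm = 68°C (≥ 66°C)
Since every base adds ≥2°C, Tm only increases with n, so the threshold is first crossed at n = 24.

n = 24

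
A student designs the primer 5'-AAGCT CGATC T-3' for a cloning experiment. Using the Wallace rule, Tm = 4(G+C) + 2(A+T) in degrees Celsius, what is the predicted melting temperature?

32°C

Scanning the sequence gives C=3, A=3, T=3, G=2.
AT pairs contribute 6, GC pairs contribute 5.
Tm = 4·5 + 2·6 = 20 + 12 = 32°C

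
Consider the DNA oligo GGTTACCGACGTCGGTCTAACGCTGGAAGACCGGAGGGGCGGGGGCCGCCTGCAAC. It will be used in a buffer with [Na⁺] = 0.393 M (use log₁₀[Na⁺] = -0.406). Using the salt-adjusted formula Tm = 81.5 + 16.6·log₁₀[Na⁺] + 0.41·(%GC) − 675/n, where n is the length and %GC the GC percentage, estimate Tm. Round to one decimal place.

91.3°C

Length n = 56. Base counts: G=23, C=16, A=10, T=7
G+C = 39, so %GC = 39/56 × 100 = 69.643%
Salt term: 16.6 × (-0.406) = -6.74
GC term: 0.41 × 69.643 = 28.554; length term: −675/56 = −12.054
Tm = 81.5 + (-6.74) + 28.554 − 12.054 = 91.26 → 91.3°C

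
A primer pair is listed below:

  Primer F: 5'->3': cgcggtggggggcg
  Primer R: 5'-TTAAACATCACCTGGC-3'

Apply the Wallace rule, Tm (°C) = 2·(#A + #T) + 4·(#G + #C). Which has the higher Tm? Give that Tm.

Primer F: A+T=1, G+C=13 → Tm = 2(1)+4(13) = 54°C
Primer R: A+T=9, G+C=7 → Tm = 2(9)+4(7) = 46°C
54°C vs 46°C → primer F is higher.

Primer F, 54°C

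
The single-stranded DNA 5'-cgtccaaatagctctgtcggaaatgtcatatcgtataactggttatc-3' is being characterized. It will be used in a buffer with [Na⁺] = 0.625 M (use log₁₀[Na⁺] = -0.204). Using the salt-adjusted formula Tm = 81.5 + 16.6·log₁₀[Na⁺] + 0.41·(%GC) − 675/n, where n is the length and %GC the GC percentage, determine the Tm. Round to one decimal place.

Length n = 47. T=15, A=13, C=10, G=9
G+C = 19, so %GC = 19/47 × 100 = 40.426%
Salt term: 16.6 × (-0.204) = -3.386
GC term: 0.41 × 40.426 = 16.575; length term: −675/47 = −14.362
Tm = 81.5 + (-3.386) + 16.575 − 14.362 = 80.327 → 80.3°C

80.3°C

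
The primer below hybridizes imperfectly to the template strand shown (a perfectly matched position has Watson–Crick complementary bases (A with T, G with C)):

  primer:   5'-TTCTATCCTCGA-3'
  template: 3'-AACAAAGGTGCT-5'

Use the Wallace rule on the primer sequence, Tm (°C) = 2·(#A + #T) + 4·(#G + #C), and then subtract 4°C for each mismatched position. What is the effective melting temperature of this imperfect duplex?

Primer base counts: A=2, T=5, G=1, C=4 → A+T=7, G+C=5
Perfect-match Tm = 2(7) + 4(5) = 14 + 20 = 34°C
Mismatches (positions where the bases are not complementary): 3 (at positions 3, 5, 9)
Effective Tm = 34 − 3×4 = 34 − 12 = 22°C

22°C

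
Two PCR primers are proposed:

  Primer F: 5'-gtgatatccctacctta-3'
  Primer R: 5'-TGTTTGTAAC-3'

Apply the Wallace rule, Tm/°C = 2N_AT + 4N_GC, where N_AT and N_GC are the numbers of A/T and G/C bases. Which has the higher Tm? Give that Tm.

Primer F, 48°C

Primer F: A+T=10, G+C=7 → Tm = 2(10)+4(7) = 48°C
Primer R: A+T=7, G+C=3 → Tm = 2(7)+4(3) = 26°C
48°C vs 26°C → primer F is higher.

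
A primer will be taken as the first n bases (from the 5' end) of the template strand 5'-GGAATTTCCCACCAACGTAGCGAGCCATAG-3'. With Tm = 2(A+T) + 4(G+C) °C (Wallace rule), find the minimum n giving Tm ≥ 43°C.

n = 15

First 14 bases: GGAATTTCCCACCA → Tm = 42°C (< 43°C)
First 15 bases: GGAATTTCCCACCAA → Tm = 44°C (≥ 43°C)
Since every base adds ≥2°C, Tm only increases with n, so the threshold is first crossed at n = 15.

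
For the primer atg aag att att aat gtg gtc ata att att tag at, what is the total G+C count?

7

Counting bases: A=13, T=15, G=6, C=1
G+C = 6 + 1 = 7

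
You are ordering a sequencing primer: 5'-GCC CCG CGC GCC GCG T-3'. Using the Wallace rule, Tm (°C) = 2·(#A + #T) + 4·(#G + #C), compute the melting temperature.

Counting bases: T=1, A=0, G=6, C=9
So N_AT = 1 and N_GC = 15.
Tm = 2(1) + 4(15) = 2 + 60 = 62°C

62°C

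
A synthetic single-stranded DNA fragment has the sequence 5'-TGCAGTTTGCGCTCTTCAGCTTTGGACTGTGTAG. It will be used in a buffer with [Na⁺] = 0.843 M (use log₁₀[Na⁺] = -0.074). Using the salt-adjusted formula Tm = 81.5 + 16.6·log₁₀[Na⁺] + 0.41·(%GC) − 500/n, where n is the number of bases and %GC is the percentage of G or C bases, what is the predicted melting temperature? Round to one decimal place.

86.1°C

Length n = 34. Counting bases: A=4, C=7, T=13, G=10
G+C = 17, so %GC = 17/34 × 100 = 50%
Salt term: 16.6 × (-0.074) = -1.228
GC term: 0.41 × 50 = 20.5; length term: −500/34 = −14.706
Tm = 81.5 + (-1.228) + 20.5 − 14.706 = 86.066 → 86.1°C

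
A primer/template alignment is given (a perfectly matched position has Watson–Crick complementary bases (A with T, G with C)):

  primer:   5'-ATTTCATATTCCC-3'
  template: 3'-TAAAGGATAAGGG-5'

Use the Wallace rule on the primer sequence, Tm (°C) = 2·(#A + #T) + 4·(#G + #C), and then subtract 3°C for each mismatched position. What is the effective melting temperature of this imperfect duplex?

31°C

Primer base counts: A=3, T=6, G=0, C=4 → A+T=9, G+C=4
Perfect-match Tm = 2(9) + 4(4) = 18 + 16 = 34°C
Mismatches (positions where the bases are not complementary): 1 (at position 6)
Effective Tm = 34 − 1×3 = 34 − 3 = 31°C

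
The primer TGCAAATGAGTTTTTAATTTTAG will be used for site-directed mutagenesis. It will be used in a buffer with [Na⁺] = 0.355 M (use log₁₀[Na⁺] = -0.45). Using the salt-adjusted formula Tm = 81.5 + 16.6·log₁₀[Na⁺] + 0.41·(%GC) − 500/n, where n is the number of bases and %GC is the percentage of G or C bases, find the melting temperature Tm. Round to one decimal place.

Length n = 23. Scanning the sequence gives C=1, A=7, G=4, T=11.
G+C = 5, so %GC = 5/23 × 100 = 21.739%
Salt term: 16.6 × (-0.45) = -7.47
GC term: 0.41 × 21.739 = 8.913; length term: −500/23 = −21.739
Tm = 81.5 + (-7.47) + 8.913 − 21.739 = 61.204 → 61.2°C

61.2°C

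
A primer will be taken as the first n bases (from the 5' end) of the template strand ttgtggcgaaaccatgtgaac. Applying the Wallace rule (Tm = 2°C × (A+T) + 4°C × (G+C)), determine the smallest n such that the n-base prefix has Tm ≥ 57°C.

n = 20

First 19 bases: TTGTGGCGAAACCATGTGA → Tm = 56°C (< 57°C)
First 20 bases: TTGTGGCGAAACCATGTGAA → Tm = 58°C (≥ 57°C)
Since every base adds ≥2°C, Tm only increases with n, so the threshold is first crossed at n = 20.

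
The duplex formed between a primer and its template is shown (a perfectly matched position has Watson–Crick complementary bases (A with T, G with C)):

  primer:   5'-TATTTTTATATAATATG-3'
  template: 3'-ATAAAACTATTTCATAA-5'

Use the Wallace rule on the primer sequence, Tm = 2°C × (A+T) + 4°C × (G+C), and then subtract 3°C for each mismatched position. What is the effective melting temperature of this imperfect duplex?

24°C

Primer base counts: A=6, T=10, G=1, C=0 → A+T=16, G+C=1
Perfect-match Tm = 2(16) + 4(1) = 32 + 4 = 36°C
Mismatches (positions where the bases are not complementary): 4 (at positions 7, 11, 13, 17)
Effective Tm = 36 − 4×3 = 36 − 12 = 24°C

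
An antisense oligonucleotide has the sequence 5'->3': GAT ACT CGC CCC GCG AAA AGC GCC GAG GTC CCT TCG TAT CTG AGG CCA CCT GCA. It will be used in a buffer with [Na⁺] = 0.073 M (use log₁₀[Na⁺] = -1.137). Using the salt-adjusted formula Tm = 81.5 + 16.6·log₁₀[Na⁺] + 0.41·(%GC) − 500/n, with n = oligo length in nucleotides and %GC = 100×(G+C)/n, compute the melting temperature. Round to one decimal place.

Length n = 54. Base counts: G=14, T=9, C=20, A=11
G+C = 34, so %GC = 34/54 × 100 = 62.963%
Salt term: 16.6 × (-1.137) = -18.874
GC term: 0.41 × 62.963 = 25.815; length term: −500/54 = −9.259
Tm = 81.5 + (-18.874) + 25.815 − 9.259 = 79.182 → 79.2°C

79.2°C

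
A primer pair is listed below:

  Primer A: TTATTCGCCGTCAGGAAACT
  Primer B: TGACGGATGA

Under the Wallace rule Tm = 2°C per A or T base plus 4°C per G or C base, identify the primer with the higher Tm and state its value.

Primer A, 58°C

Primer A: A+T=11, G+C=9 → Tm = 2(11)+4(9) = 58°C
Primer B: A+T=5, G+C=5 → Tm = 2(5)+4(5) = 30°C
58°C vs 30°C → primer A is higher.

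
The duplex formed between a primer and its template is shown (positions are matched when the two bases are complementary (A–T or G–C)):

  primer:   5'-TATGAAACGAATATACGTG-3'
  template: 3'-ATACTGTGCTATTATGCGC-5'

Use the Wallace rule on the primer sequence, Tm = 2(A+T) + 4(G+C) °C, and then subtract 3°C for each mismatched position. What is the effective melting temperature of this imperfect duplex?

38°C

Primer base counts: A=8, T=5, G=4, C=2 → A+T=13, G+C=6
Perfect-match Tm = 2(13) + 4(6) = 26 + 24 = 50°C
Mismatches (positions where the bases are not complementary): 4 (at positions 6, 11, 12, 18)
Effective Tm = 50 − 4×3 = 50 − 12 = 38°C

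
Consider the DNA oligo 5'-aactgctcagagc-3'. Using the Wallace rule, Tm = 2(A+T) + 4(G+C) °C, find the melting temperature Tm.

A=4, T=2, G=3, C=4
So N_AT = 6 and N_GC = 7.
Tm = 2×6 + 4×7 = 40°C

40°C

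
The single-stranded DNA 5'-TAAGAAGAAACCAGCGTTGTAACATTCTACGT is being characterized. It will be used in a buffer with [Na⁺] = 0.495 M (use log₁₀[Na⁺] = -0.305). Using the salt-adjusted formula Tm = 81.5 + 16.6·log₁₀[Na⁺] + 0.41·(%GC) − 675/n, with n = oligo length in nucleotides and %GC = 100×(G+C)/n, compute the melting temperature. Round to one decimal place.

Length n = 32. Base counts: T=8, A=12, C=6, G=6
G+C = 12, so %GC = 12/32 × 100 = 37.5%
Salt term: 16.6 × (-0.305) = -5.063
GC term: 0.41 × 37.5 = 15.375; length term: −675/32 = −21.094
Tm = 81.5 + (-5.063) + 15.375 − 21.094 = 70.718 → 70.7°C

70.7°C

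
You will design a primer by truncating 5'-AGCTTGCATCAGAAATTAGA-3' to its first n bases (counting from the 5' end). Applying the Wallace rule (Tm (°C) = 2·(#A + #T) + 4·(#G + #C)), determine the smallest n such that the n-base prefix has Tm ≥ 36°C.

n = 12

First 11 bases: AGCTTGCATCA → Tm = 32°C (< 36°C)
First 12 bases: AGCTTGCATCAG → Tm = 36°C (≥ 36°C)
Each additional base adds 2°C (A/T) or 4°C (G/C), so Tm is non-decreasing in n; n = 12 is the first length to reach 36°C.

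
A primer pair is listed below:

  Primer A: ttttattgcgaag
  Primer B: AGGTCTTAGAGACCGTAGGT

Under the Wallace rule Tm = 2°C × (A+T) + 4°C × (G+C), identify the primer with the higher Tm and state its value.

Primer B, 60°C

Primer A: A+T=9, G+C=4 → Tm = 2(9)+4(4) = 34°C
Primer B: A+T=10, G+C=10 → Tm = 2(10)+4(10) = 60°C
34°C vs 60°C → primer B is higher.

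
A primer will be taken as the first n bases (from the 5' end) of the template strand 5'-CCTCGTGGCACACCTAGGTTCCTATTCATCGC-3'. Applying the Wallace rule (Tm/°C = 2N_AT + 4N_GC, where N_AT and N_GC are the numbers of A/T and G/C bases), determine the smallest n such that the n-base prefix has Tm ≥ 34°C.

n = 10

First 9 bases: CCTCGTGGC → Tm = 32°C (< 34°C)
First 10 bases: CCTCGTGGCA → Tm = 34°C (≥ 34°C)
Each additional base adds 2°C (A/T) or 4°C (G/C), so Tm is non-decreasing in n; n = 10 is the first length to reach 34°C.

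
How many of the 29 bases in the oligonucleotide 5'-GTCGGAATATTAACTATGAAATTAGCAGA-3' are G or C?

9

Counting bases: T=8, A=12, C=3, G=6
G+C = 6 + 3 = 9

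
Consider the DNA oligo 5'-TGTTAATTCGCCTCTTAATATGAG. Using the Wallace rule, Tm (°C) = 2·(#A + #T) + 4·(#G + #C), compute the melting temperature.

Counting bases: T=10, G=4, A=6, C=4
A+T = 16, G+C = 8
Tm = 2(16) + 4(8) = 32 + 32 = 64°C

64°C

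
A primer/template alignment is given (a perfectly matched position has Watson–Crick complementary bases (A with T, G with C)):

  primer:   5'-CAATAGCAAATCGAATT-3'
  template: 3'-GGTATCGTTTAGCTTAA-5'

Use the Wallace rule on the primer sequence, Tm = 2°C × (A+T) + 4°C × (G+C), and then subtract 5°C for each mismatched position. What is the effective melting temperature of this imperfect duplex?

39°C

Primer base counts: A=8, T=4, G=2, C=3 → A+T=12, G+C=5
Perfect-match Tm = 2(12) + 4(5) = 24 + 20 = 44°C
Mismatches (positions where the bases are not complementary): 1 (at position 2)
Effective Tm = 44 − 1×5 = 44 − 5 = 39°C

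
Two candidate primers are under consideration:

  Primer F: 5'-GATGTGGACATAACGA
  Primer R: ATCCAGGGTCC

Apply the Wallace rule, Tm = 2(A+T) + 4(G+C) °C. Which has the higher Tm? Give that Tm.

Primer F: A+T=9, G+C=7 → Tm = 2(9)+4(7) = 46°C
Primer R: A+T=4, G+C=7 → Tm = 2(4)+4(7) = 36°C
46°C vs 36°C → primer F is higher.

Primer F, 46°C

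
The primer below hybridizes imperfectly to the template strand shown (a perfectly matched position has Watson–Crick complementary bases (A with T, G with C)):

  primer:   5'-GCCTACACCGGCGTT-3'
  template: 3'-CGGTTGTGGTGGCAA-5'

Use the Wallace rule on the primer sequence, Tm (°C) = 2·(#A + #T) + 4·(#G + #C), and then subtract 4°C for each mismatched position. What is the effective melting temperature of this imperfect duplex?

Primer base counts: A=2, T=3, G=4, C=6 → A+T=5, G+C=10
Perfect-match Tm = 2(5) + 4(10) = 10 + 40 = 50°C
Mismatches (positions where the bases are not complementary): 3 (at positions 4, 10, 11)
Effective Tm = 50 − 3×4 = 50 − 12 = 38°C

38°C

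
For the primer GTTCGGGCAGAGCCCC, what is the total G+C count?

Scanning the sequence gives G=6, C=6, T=2, A=2.
Total G or C: 6 + 6 = 12

12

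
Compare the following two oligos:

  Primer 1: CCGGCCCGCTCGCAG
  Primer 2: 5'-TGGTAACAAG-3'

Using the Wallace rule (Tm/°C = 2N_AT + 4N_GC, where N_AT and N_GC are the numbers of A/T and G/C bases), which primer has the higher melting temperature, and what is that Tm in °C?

Primer 1, 56°C

Primer 1: A+T=2, G+C=13 → Tm = 2(2)+4(13) = 56°C
Primer 2: A+T=6, G+C=4 → Tm = 2(6)+4(4) = 28°C
56°C vs 28°C → primer 1 is higher.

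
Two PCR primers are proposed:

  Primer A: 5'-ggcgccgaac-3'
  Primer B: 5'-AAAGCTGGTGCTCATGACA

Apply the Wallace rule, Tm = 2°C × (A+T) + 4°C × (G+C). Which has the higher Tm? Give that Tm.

Primer B, 56°C

Primer A: A+T=2, G+C=8 → Tm = 2(2)+4(8) = 36°C
Primer B: A+T=10, G+C=9 → Tm = 2(10)+4(9) = 56°C
36°C vs 56°C → primer B is higher.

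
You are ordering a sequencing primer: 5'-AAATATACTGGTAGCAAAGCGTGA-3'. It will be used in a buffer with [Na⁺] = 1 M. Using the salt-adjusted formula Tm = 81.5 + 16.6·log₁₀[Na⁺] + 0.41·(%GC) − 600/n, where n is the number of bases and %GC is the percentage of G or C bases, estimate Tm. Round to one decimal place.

71.9°C

Length n = 24. A=10, G=6, C=3, T=5
G+C = 9, so %GC = 9/24 × 100 = 37.5%
Salt term: 16.6 × (0) = 0
GC term: 0.41 × 37.5 = 15.375; length term: −600/24 = −25
Tm = 81.5 + (0) + 15.375 − 25 = 71.875 → 71.9°C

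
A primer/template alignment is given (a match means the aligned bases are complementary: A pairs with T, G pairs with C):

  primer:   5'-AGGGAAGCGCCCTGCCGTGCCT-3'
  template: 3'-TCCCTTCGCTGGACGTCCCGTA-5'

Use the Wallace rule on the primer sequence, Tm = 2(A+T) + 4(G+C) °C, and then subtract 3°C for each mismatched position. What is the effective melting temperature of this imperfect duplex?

64°C

Primer base counts: A=3, T=3, G=8, C=8 → A+T=6, G+C=16
Perfect-match Tm = 2(6) + 4(16) = 12 + 64 = 76°C
Mismatches (positions where the bases are not complementary): 4 (at positions 10, 16, 18, 21)
Effective Tm = 76 − 4×3 = 76 − 12 = 64°C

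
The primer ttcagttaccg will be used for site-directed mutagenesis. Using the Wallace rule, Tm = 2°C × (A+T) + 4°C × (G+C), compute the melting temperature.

Counting bases: A=2, G=2, C=3, T=4
So N_AT = 6 and N_GC = 5.
Tm = 4·5 + 2·6 = 20 + 12 = 32°C

32°C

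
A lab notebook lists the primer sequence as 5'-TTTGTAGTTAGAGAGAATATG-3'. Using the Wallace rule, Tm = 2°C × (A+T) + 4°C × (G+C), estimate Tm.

Counting bases: A=7, G=6, T=8, C=0
AT pairs contribute 15, GC pairs contribute 6.
Tm = 2(15) + 4(6) = 30 + 24 = 54°C

54°C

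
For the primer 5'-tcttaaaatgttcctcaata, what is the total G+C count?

5

Scanning the sequence gives T=8, A=7, C=4, G=1.
G+C = 1 + 4 = 5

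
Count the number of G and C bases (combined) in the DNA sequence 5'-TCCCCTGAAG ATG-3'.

7

T=3, G=3, C=4, A=3
G+C = 3 + 4 = 7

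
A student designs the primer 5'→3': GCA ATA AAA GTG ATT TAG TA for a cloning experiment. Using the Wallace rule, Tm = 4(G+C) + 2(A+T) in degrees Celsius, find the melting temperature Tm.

C=1, T=6, A=9, G=4
A+T = 15, G+C = 5
Tm = 2(15) + 4(5) = 30 + 20 = 50°C

50°C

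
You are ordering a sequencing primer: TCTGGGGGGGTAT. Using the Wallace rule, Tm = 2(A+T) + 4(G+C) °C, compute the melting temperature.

Base counts: A=1, C=1, T=4, G=7
A+T = 5, G+C = 8
Tm = 2×5 + 4×8 = 42°C

42°C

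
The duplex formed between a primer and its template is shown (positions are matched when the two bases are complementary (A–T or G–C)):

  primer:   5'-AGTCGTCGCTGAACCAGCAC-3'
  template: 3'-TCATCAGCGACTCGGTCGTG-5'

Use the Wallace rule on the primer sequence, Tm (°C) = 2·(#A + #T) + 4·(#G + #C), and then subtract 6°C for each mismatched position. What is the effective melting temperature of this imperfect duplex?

52°C

Primer base counts: A=5, T=3, G=5, C=7 → A+T=8, G+C=12
Perfect-match Tm = 2(8) + 4(12) = 16 + 48 = 64°C
Mismatches (positions where the bases are not complementary): 2 (at positions 4, 13)
Effective Tm = 64 − 2×6 = 64 − 12 = 52°C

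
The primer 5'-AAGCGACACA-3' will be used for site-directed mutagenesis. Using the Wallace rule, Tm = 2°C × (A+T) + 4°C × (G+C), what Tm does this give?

30°C

Scanning the sequence gives A=5, T=0, G=2, C=3.
AT pairs contribute 5, GC pairs contribute 5.
Tm = 2(5) + 4(5) = 10 + 20 = 30°C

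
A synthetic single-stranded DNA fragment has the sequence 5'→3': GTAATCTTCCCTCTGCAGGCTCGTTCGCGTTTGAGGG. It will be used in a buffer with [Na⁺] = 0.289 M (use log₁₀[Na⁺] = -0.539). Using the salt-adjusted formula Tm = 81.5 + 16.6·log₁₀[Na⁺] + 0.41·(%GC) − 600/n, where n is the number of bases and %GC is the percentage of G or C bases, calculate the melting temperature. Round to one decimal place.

79.6°C

Length n = 37. Base counts: G=11, T=12, A=4, C=10
G+C = 21, so %GC = 21/37 × 100 = 56.757%
Salt term: 16.6 × (-0.539) = -8.947
GC term: 0.41 × 56.757 = 23.27; length term: −600/37 = −16.216
Tm = 81.5 + (-8.947) + 23.27 − 16.216 = 79.607 → 79.6°C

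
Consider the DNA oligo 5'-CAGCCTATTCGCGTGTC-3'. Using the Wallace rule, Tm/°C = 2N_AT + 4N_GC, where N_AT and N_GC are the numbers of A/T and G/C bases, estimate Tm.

54°C

A=2, T=5, G=4, C=6
So N_AT = 7 and N_GC = 10.
Tm = 2×7 + 4×10 = 54°C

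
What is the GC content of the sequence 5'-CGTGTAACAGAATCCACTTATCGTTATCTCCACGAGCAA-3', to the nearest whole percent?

T=10, A=12, C=11, G=6
G+C = 6 + 11 = 17 out of 39 bases
%GC = 17/39 × 100 = 43.59% ≈ 44%

44%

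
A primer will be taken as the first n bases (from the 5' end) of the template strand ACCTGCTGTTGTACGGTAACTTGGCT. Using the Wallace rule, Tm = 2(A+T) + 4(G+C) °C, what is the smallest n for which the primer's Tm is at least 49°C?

First 15 bases: ACCTGCTGTTGTACG → Tm = 46°C (< 49°C)
First 16 bases: ACCTGCTGTTGTACGG → Tm = 50°C (≥ 49°C)
Each additional base adds 2°C (A/T) or 4°C (G/C), so Tm is non-decreasing in n; n = 16 is the first length to reach 49°C.

n = 16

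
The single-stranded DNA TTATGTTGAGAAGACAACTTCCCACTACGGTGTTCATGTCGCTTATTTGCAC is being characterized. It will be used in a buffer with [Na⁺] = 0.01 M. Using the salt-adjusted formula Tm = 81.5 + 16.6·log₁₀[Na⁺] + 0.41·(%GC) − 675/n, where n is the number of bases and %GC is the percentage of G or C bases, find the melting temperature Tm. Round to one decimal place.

Length n = 52. T=18, A=12, G=10, C=12
G+C = 22, so %GC = 22/52 × 100 = 42.308%
Salt term: 16.6 × (-2) = -33.2
GC term: 0.41 × 42.308 = 17.346; length term: −675/52 = −12.981
Tm = 81.5 + (-33.2) + 17.346 − 12.981 = 52.665 → 52.7°C

52.7°C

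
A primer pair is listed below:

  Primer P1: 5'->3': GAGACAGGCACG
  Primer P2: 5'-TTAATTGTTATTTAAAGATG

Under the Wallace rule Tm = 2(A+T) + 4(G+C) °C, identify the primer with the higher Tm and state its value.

Primer P1: A+T=4, G+C=8 → Tm = 2(4)+4(8) = 40°C
Primer P2: A+T=17, G+C=3 → Tm = 2(17)+4(3) = 46°C
40°C vs 46°C → primer P2 is higher.

Primer P2, 46°C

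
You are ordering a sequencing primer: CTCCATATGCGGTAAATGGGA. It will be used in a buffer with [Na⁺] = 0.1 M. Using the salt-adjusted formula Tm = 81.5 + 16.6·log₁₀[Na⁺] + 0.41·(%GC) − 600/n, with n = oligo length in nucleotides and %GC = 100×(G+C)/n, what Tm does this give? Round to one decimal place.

55.9°C

Length n = 21. Base counts: A=6, C=4, T=5, G=6
G+C = 10, so %GC = 10/21 × 100 = 47.619%
Salt term: 16.6 × (-1) = -16.6
GC term: 0.41 × 47.619 = 19.524; length term: −600/21 = −28.571
Tm = 81.5 + (-16.6) + 19.524 − 28.571 = 55.853 → 55.9°C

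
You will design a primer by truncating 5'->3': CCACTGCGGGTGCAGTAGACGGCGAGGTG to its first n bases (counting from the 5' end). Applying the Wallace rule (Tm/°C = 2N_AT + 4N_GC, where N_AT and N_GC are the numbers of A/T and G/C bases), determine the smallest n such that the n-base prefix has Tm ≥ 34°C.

First 9 bases: CCACTGCGG → Tm = 32°C (< 34°C)
First 10 bases: CCACTGCGGG → Tm = 36°C (≥ 34°C)
Since every base adds ≥2°C, Tm only increases with n, so the threshold is first crossed at n = 10.

n = 10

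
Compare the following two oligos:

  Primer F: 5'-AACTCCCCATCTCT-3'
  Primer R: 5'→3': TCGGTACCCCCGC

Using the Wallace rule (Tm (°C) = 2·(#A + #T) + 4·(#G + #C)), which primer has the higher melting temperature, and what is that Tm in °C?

Primer R, 46°C

Primer F: A+T=7, G+C=7 → Tm = 2(7)+4(7) = 42°C
Primer R: A+T=3, G+C=10 → Tm = 2(3)+4(10) = 46°C
42°C vs 46°C → primer R is higher.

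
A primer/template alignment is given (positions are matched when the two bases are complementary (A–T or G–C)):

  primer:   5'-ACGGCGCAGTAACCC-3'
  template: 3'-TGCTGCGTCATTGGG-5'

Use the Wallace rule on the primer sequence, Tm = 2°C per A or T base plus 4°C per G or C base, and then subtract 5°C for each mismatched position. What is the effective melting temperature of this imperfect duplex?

Primer base counts: A=4, T=1, G=4, C=6 → A+T=5, G+C=10
Perfect-match Tm = 2(5) + 4(10) = 10 + 40 = 50°C
Mismatches (positions where the bases are not complementary): 1 (at position 4)
Effective Tm = 50 − 1×5 = 50 − 5 = 45°C

45°C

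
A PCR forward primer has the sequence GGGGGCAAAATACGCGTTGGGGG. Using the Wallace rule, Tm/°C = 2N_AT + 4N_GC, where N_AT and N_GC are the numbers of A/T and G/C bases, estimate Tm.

Counting bases: C=3, T=3, G=12, A=5
A+T = 8, G+C = 15
Tm = 2(8) + 4(15) = 16 + 60 = 76°C

76°C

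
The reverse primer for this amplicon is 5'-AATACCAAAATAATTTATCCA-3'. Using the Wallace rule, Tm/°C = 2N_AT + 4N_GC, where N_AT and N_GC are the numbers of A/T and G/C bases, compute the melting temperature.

50°C

Scanning the sequence gives A=11, T=6, C=4, G=0.
A+T = 17, G+C = 4
Tm = 2×17 + 4×4 = 50°C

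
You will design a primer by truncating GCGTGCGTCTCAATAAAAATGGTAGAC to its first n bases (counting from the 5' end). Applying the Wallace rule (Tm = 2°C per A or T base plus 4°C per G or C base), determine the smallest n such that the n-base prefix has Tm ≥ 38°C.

First 10 bases: GCGTGCGTCT → Tm = 34°C (< 38°C)
First 11 bases: GCGTGCGTCTC → Tm = 38°C (≥ 38°C)
Since every base adds ≥2°C, Tm only increases with n, so the threshold is first crossed at n = 11.

n = 11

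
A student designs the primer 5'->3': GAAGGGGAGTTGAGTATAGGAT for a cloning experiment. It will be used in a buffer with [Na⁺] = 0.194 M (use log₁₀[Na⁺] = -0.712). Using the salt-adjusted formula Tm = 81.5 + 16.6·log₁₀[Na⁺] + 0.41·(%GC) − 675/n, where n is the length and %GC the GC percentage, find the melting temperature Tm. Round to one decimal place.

Length n = 22. Base counts: T=5, G=10, A=7, C=0
G+C = 10, so %GC = 10/22 × 100 = 45.455%
Salt term: 16.6 × (-0.712) = -11.819
GC term: 0.41 × 45.455 = 18.637; length term: −675/22 = −30.682
Tm = 81.5 + (-11.819) + 18.637 − 30.682 = 57.636 → 57.6°C

57.6°C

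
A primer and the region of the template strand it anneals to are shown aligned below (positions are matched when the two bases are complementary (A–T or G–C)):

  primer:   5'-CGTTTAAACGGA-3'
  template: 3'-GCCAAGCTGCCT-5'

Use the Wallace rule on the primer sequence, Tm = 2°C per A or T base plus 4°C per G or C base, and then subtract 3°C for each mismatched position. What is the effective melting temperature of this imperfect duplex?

25°C

Primer base counts: A=4, T=3, G=3, C=2 → A+T=7, G+C=5
Perfect-match Tm = 2(7) + 4(5) = 14 + 20 = 34°C
Mismatches (positions where the bases are not complementary): 3 (at positions 3, 6, 7)
Effective Tm = 34 − 3×3 = 34 − 9 = 25°C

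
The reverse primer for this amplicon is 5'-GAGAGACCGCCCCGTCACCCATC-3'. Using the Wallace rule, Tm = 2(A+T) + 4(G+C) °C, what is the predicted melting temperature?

Counting bases: C=11, A=5, G=5, T=2
A+T = 7, G+C = 16
Tm = 4·16 + 2·7 = 64 + 14 = 78°C

78°C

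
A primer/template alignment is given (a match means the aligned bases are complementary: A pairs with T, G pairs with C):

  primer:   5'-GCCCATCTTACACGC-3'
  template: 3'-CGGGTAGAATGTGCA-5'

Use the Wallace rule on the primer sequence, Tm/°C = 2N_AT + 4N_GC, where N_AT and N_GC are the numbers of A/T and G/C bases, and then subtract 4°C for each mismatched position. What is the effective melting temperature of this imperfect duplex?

Primer base counts: A=3, T=3, G=2, C=7 → A+T=6, G+C=9
Perfect-match Tm = 2(6) + 4(9) = 12 + 36 = 48°C
Mismatches (positions where the bases are not complementary): 1 (at position 15)
Effective Tm = 48 − 1×4 = 48 − 4 = 44°C

44°C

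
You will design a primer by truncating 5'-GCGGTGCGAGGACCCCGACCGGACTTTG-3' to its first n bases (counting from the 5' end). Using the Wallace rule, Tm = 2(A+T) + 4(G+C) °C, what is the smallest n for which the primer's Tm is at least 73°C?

n = 21

First 20 bases: GCGGTGCGAGGACCCCGACC → Tm = 72°C (< 73°C)
First 21 bases: GCGGTGCGAGGACCCCGACCG → Tm = 76°C (≥ 73°C)
Each additional base adds 2°C (A/T) or 4°C (G/C), so Tm is non-decreasing in n; n = 21 is the first length to reach 73°C.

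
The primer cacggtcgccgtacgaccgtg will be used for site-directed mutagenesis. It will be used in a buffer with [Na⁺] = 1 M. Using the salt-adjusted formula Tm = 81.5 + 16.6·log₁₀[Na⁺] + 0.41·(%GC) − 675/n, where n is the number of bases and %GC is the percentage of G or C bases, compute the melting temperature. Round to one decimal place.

Length n = 21. Scanning the sequence gives A=3, G=7, T=3, C=8.
G+C = 15, so %GC = 15/21 × 100 = 71.429%
Salt term: 16.6 × (0) = 0
GC term: 0.41 × 71.429 = 29.286; length term: −675/21 = −32.143
Tm = 81.5 + (0) + 29.286 − 32.143 = 78.643 → 78.6°C

78.6°C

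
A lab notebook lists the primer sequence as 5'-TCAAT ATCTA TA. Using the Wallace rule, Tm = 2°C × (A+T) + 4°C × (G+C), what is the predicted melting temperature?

28°C

Base counts: A=5, T=5, G=0, C=2
So N_AT = 10 and N_GC = 2.
Tm = 4·2 + 2·10 = 8 + 20 = 28°C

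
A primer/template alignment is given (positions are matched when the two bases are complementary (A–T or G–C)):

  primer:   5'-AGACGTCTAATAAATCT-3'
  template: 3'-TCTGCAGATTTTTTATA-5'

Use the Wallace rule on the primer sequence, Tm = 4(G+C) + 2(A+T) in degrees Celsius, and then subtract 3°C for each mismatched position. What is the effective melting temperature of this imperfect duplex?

38°C

Primer base counts: A=7, T=5, G=2, C=3 → A+T=12, G+C=5
Perfect-match Tm = 2(12) + 4(5) = 24 + 20 = 44°C
Mismatches (positions where the bases are not complementary): 2 (at positions 11, 16)
Effective Tm = 44 − 2×3 = 44 − 6 = 38°C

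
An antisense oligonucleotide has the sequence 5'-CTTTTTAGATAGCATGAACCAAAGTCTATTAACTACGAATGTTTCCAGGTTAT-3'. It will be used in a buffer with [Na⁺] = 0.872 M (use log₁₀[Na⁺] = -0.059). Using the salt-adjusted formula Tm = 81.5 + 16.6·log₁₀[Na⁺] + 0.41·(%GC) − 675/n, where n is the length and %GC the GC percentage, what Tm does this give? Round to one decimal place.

80.9°C

Length n = 53. Counting bases: T=19, G=8, A=17, C=9
G+C = 17, so %GC = 17/53 × 100 = 32.075%
Salt term: 16.6 × (-0.059) = -0.979
GC term: 0.41 × 32.075 = 13.151; length term: −675/53 = −12.736
Tm = 81.5 + (-0.979) + 13.151 − 12.736 = 80.936 → 80.9°C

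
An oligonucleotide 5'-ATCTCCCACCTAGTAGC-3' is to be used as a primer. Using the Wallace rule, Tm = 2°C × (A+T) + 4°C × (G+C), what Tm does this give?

Base counts: T=4, G=2, A=4, C=7
AT pairs contribute 8, GC pairs contribute 9.
Tm = 2(8) + 4(9) = 16 + 36 = 52°C

52°C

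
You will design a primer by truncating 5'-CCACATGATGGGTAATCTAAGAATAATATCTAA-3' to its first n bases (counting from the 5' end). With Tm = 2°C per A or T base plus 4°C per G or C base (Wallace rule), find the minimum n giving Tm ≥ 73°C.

n = 28

First 27 bases: CCACATGATGGGTAATCTAAGAATAAT → Tm = 72°C (< 73°C)
First 28 bases: CCACATGATGGGTAATCTAAGAATAATA → Tm = 74°C (≥ 73°C)
Since every base adds ≥2°C, Tm only increases with n, so the threshold is first crossed at n = 28.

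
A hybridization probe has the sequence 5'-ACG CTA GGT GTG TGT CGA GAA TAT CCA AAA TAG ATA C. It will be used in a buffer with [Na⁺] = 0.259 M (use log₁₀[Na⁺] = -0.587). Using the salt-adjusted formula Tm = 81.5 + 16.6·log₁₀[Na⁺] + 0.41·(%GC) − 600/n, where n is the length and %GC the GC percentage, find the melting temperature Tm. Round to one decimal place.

72.2°C

Length n = 37. Base counts: T=9, C=6, A=13, G=9
G+C = 15, so %GC = 15/37 × 100 = 40.541%
Salt term: 16.6 × (-0.587) = -9.744
GC term: 0.41 × 40.541 = 16.622; length term: −600/37 = −16.216
Tm = 81.5 + (-9.744) + 16.622 − 16.216 = 72.162 → 72.2°C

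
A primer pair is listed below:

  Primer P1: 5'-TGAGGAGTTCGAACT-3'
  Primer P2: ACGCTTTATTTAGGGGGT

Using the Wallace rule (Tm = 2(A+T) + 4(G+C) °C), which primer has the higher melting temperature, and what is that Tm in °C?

Primer P1: A+T=8, G+C=7 → Tm = 2(8)+4(7) = 44°C
Primer P2: A+T=10, G+C=8 → Tm = 2(10)+4(8) = 52°C
44°C vs 52°C → primer P2 is higher.

Primer P2, 52°C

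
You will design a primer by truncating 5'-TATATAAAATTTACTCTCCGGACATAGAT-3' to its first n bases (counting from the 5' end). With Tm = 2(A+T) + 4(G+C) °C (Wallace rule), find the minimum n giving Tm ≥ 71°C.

First 27 bases: TATATAAAATTTACTCTCCGGACATAG → Tm = 70°C (< 71°C)
First 28 bases: TATATAAAATTTACTCTCCGGACATAGA → Tm = 72°C (≥ 71°C)
Since every base adds ≥2°C, Tm only increases with n, so the threshold is first crossed at n = 28.

n = 28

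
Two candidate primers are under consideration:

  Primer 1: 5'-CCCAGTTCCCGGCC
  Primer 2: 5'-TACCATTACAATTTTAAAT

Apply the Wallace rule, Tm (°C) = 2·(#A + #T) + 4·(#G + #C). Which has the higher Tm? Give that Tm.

Primer 1, 50°C

Primer 1: A+T=3, G+C=11 → Tm = 2(3)+4(11) = 50°C
Primer 2: A+T=16, G+C=3 → Tm = 2(16)+4(3) = 44°C
50°C vs 44°C → primer 1 is higher.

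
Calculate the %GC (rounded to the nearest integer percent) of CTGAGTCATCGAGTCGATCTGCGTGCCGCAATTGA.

54%

Scanning the sequence gives T=9, C=9, A=7, G=10.
G+C = 10 + 9 = 19 out of 35 bases
%GC = 19/35 × 100 = 54.29% ≈ 54%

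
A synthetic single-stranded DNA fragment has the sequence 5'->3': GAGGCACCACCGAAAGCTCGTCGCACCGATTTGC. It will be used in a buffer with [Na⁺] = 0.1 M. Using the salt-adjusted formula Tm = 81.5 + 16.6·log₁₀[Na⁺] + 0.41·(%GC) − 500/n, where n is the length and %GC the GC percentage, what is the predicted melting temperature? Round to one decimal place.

Length n = 34. Base counts: G=9, A=8, T=5, C=12
G+C = 21, so %GC = 21/34 × 100 = 61.765%
Salt term: 16.6 × (-1) = -16.6
GC term: 0.41 × 61.765 = 25.324; length term: −500/34 = −14.706
Tm = 81.5 + (-16.6) + 25.324 − 14.706 = 75.518 → 75.5°C

75.5°C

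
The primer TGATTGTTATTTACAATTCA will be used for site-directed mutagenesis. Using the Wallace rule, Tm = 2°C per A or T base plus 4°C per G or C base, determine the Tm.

48°C

Scanning the sequence gives T=10, A=6, G=2, C=2.
A+T = 16, G+C = 4
Tm = 2×16 + 4×4 = 48°C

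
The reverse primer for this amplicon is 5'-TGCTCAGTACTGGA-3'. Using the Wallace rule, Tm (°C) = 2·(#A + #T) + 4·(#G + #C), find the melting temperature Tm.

Counting bases: C=3, T=4, A=3, G=4
AT pairs contribute 7, GC pairs contribute 7.
Tm = 2(7) + 4(7) = 14 + 28 = 42°C

42°C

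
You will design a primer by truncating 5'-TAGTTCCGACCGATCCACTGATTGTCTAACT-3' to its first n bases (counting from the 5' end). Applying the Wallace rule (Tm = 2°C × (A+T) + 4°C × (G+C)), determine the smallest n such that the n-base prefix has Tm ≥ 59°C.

n = 20

First 19 bases: TAGTTCCGACCGATCCACT → Tm = 58°C (< 59°C)
First 20 bases: TAGTTCCGACCGATCCACTG → Tm = 62°C (≥ 59°C)
Since every base adds ≥2°C, Tm only increases with n, so the threshold is first crossed at n = 20.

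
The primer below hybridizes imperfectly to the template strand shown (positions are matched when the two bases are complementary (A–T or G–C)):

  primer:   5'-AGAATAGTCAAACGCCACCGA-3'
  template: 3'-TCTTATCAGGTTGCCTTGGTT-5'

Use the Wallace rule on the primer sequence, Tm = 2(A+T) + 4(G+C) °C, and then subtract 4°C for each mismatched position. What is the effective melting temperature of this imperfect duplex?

Primer base counts: A=9, T=2, G=4, C=6 → A+T=11, G+C=10
Perfect-match Tm = 2(11) + 4(10) = 22 + 40 = 62°C
Mismatches (positions where the bases are not complementary): 4 (at positions 10, 15, 16, 20)
Effective Tm = 62 − 4×4 = 62 − 16 = 46°C

46°C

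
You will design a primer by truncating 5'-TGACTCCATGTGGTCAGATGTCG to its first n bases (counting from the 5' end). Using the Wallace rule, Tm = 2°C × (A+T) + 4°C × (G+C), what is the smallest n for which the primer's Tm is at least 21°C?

n = 7

First 6 bases: TGACTC → Tm = 18°C (< 21°C)
First 7 bases: TGACTCC → Tm = 22°C (≥ 21°C)
Each additional base adds 2°C (A/T) or 4°C (G/C), so Tm is non-decreasing in n; n = 7 is the first length to reach 21°C.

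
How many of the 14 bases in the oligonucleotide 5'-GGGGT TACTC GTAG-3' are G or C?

Counting bases: G=6, A=2, T=4, C=2
Total G or C: 6 + 2 = 8

8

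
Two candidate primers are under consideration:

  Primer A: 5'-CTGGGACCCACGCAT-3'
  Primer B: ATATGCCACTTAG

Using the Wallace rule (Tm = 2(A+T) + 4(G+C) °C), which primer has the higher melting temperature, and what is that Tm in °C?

Primer A, 50°C

Primer A: A+T=5, G+C=10 → Tm = 2(5)+4(10) = 50°C
Primer B: A+T=8, G+C=5 → Tm = 2(8)+4(5) = 36°C
50°C vs 36°C → primer A is higher.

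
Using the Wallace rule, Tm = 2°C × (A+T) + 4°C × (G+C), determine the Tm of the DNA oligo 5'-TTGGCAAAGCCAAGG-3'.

Base counts: G=5, A=5, C=3, T=2
A+T = 7, G+C = 8
Tm = 2(7) + 4(8) = 14 + 32 = 46°C

46°C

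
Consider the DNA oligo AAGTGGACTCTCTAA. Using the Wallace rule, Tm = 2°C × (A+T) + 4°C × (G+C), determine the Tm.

42°C

Counting bases: T=4, A=5, C=3, G=3
A+T = 9, G+C = 6
Tm = 2×9 + 4×6 = 42°C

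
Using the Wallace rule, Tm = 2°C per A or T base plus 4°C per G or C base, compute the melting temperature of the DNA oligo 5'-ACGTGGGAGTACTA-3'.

Counting bases: G=5, C=2, T=3, A=4
AT pairs contribute 7, GC pairs contribute 7.
Tm = 2×7 + 4×7 = 42°C

42°C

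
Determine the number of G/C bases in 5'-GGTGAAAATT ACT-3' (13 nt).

4

G=3, C=1, A=5, T=4
Total G or C: 3 + 1 = 4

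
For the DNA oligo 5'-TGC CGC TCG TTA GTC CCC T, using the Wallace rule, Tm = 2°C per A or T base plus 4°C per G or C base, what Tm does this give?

62°C

Base counts: A=1, T=6, C=8, G=4
AT pairs contribute 7, GC pairs contribute 12.
Tm = 2(7) + 4(12) = 14 + 48 = 62°C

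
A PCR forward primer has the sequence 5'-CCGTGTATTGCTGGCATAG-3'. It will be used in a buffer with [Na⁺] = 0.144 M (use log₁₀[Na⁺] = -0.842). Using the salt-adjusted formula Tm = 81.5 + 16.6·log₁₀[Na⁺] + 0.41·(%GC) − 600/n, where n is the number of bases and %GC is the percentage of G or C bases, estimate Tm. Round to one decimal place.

Length n = 19. Counting bases: T=6, G=6, A=3, C=4
G+C = 10, so %GC = 10/19 × 100 = 52.632%
Salt term: 16.6 × (-0.842) = -13.977
GC term: 0.41 × 52.632 = 21.579; length term: −600/19 = −31.579
Tm = 81.5 + (-13.977) + 21.579 − 31.579 = 57.523 → 57.5°C

57.5°C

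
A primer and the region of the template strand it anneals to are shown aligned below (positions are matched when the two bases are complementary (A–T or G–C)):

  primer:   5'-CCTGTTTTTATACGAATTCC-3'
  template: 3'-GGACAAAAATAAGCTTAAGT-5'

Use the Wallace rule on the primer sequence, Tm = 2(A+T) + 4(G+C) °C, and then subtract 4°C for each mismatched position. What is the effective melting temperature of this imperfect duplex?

Primer base counts: A=4, T=9, G=2, C=5 → A+T=13, G+C=7
Perfect-match Tm = 2(13) + 4(7) = 26 + 28 = 54°C
Mismatches (positions where the bases are not complementary): 2 (at positions 12, 20)
Effective Tm = 54 − 2×4 = 54 − 8 = 46°C

46°C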